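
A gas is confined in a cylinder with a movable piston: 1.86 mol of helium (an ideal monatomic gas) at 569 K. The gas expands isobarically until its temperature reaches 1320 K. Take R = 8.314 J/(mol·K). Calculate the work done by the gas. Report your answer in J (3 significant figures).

W ≈ 11600 J

Isobaric: W = P ΔV = nR ΔT.
W = (1.86)(8.314)(1320 − 569) = 11613 J.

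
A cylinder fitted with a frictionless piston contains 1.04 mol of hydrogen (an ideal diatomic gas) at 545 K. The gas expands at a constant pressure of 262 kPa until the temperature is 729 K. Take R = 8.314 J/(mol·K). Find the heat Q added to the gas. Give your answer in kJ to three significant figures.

Isobaric: W = nRΔT = (1.04)(8.314)(184) = 1591 J.
ΔU = nCᵥΔT with Cᵥ = 5R/2: ΔU = (1.04)(20.79)(184) = 3977 J.
Q = ΔU + W = 3977 + 1591 = 5568 J.

Q ≈ 5.57 kJ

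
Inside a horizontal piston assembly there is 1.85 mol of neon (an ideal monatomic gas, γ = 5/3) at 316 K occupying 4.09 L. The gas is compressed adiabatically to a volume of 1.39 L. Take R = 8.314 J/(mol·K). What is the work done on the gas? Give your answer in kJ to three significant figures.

W ≈ 7.68 kJ

Adiabatic: TV^(γ−1) = const with γ = 5/3.
T₂ = T₁ (V₁/V₂)^(γ−1) = 316 × (4.09/1.39)^0.667 = 316 × 2.053 = 648.9 K.
W_by = nCᵥ(T₁ − T₂) = (1.85)(12.47)(316 − 648.9) = -7680 J.
Work on gas = −W_by = 7680 J.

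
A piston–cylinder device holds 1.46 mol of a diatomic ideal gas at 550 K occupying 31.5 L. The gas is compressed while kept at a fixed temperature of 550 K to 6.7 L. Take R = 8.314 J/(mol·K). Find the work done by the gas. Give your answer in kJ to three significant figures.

Isothermal: W = nRT ln(V₂/V₁).
W = (1.46)(8.314)(550) × ln(6.7/31.5)
  = 6676 × -1.548
W_by_gas = -10334 J.

W ≈ -10.3 kJ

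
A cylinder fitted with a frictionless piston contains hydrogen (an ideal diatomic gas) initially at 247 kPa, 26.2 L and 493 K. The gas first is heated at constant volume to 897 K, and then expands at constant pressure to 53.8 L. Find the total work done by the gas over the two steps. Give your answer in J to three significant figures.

W_total ≈ 12400 J

Step 1 (isochoric): W = 0 (constant volume).
After step 1: P = 449.4 kPa (V unchanged).
Step 2 (isobaric): W = PΔV = (449.4 kPa)(53.8 − 26.2 L) = 12404 J.
W_total = 0 + 12404 = 12404 J.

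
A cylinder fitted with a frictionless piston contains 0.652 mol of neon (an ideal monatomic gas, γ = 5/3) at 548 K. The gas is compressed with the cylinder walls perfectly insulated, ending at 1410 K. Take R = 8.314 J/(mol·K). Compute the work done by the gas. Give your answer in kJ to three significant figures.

Adiabatic ⇒ Q = 0, so W_by = −ΔU = nCᵥ(T₁ − T₂).
Cᵥ = 3R/2 = 12.47 J/(mol·K).
W = (0.652)(12.47)(548 − 1410) = -7009 J.

W ≈ -7.01 kJ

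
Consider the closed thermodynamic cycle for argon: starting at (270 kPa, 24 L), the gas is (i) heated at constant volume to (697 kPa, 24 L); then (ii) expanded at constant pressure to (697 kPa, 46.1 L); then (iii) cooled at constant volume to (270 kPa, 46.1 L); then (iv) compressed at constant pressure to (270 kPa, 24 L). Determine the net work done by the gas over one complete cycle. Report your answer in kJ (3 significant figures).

W_net ≈ 9.44 kJ

Constant-volume legs do no work.
W(ii) = (697)(46.1 − 24) = 15404 J; W(iv) = (270)(24 − 46.1) = -5967 J.
W_net = 15404 − 5967 = 9437 J (the clockwise enclosed area).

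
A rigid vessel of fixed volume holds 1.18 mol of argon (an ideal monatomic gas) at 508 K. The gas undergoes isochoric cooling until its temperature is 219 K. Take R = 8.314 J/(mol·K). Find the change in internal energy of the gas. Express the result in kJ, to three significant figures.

ΔU ≈ -4.25 kJ

Constant volume ⇒ W = 0, so Q = ΔU = nCᵥΔT with Cᵥ = 3R/2 = 12.47 J/(mol·K).
ΔU = (1.18)(12.47)(219 − 508) = -4253 J.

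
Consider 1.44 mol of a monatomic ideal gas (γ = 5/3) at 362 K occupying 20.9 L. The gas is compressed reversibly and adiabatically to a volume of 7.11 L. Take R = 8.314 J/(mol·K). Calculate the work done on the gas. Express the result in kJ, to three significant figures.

Adiabatic: TV^(γ−1) = const with γ = 5/3.
T₂ = T₁ (V₁/V₂)^(γ−1) = 362 × (20.9/7.11)^0.667 = 362 × 2.052 = 742.8 K.
W_by = nCᵥ(T₁ − T₂) = (1.44)(12.47)(362 − 742.8) = -6839 J.
Work on gas = −W_by = 6839 J.

W ≈ 6.84 kJ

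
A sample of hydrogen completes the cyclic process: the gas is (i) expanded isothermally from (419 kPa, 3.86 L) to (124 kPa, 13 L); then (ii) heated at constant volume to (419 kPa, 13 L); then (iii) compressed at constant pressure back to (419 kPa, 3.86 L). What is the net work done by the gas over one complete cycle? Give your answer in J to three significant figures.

W_net ≈ -1870 J

Leg (i): W = PᵢVᵢ ln(V_f/Vᵢ) = (1617) ln(13/3.86) = 1964 J.
Leg (ii): W = 0.
Leg (iii): W = PΔV = (419)(3.86 − 13) = -3830 J.
W_net = 1964 − 3830 = -1866 J.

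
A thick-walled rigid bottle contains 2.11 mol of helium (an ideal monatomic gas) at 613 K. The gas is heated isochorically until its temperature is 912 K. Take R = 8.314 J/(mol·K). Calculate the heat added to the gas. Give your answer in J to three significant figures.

Q ≈ 7870 J

Constant volume ⇒ W = 0, so Q = ΔU = nCᵥΔT with Cᵥ = 3R/2 = 12.47 J/(mol·K).
ΔU = (2.11)(12.47)(912 − 613) = 7868 J.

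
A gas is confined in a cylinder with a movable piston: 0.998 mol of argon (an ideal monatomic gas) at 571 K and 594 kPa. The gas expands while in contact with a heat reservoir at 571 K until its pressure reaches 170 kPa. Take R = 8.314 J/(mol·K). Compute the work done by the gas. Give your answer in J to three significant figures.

W ≈ 5930 J

Isothermal process: W = nRT ln(V₂/V₁) = nRT ln(P₁/P₂).
W = (0.998)(8.314)(571) × ln(594/170)
  = 4738 × ln(3.494) = 4738 × 1.251
W_by_gas = 5927 J.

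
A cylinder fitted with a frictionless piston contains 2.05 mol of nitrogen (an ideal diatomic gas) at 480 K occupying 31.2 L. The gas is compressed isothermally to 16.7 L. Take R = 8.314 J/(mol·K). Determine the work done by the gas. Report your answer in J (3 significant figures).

W ≈ -5110 J

Isothermal: W = nRT ln(V₂/V₁).
W = (2.05)(8.314)(480) × ln(16.7/31.2)
  = 8181 × -0.625
W_by_gas = -5113 J.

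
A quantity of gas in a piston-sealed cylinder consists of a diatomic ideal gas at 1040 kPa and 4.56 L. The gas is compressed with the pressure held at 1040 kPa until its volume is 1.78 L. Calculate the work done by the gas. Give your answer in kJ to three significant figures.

W ≈ -2.89 kJ

Isobaric: W = P ΔV.
W = (1040 kPa)(1.78 − 4.56 L) = (1040)(-2.78) = -2891 J.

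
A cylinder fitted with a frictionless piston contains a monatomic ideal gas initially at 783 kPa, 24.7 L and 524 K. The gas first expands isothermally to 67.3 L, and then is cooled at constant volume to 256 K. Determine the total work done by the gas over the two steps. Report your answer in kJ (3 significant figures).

W_total ≈ 19.4 kJ

Step 1 (isothermal): W = P₁V₁ ln(V₂/V₁) = (19340) ln(67.3/24.7) = 19386 J.
Step 2 (isochoric): W = 0 (constant volume).
W_total = 19386 + 0 = 19386 J.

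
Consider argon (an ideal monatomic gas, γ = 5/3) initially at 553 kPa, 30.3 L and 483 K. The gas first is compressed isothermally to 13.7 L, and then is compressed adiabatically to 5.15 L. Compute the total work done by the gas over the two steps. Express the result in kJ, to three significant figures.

W_total ≈ -36.4 kJ

Step 1 (isothermal): W = P₁V₁ ln(V₂/V₁) = (16756) ln(13.7/30.3) = -13300 J.
After step 1: P = 1223 kPa, V = 13.7 L, T = 483 K.
Step 2 (adiabatic): W = (P₁V₁ − P₂V₂)/(γ−1) = (16756 − 32169)/0.667 = -23120 J.
W_total = -13300 − 23120 = -36420 J.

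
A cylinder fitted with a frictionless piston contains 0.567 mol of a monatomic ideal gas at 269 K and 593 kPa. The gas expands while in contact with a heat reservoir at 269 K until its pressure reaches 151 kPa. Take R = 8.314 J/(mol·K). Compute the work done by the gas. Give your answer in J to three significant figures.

Isothermal process: W = nRT ln(V₂/V₁) = nRT ln(P₁/P₂).
W = (0.567)(8.314)(269) × ln(593/151)
  = 1268 × ln(3.927) = 1268 × 1.368
W_by_gas = 1735 J.

W ≈ 1730 J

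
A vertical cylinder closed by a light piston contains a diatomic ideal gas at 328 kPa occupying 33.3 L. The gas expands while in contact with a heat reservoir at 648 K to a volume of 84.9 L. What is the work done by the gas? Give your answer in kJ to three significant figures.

W ≈ 10.2 kJ

Isothermal: W = nRT ln(V₂/V₁) = P₁V₁ ln(V₂/V₁).
P₁V₁ = (328 kPa)(33.3 L) = 10922 J.
W = 10922 × ln(84.9/33.3) = 10922 × 0.9359
W_by_gas = 10222 J.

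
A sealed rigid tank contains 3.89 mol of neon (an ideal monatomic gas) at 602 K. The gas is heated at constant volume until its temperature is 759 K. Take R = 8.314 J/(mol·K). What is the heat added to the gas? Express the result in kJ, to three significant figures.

Constant volume ⇒ W = 0, so Q = ΔU = nCᵥΔT with Cᵥ = 3R/2 = 12.47 J/(mol·K).
ΔU = (3.89)(12.47)(759 − 602) = 7616 J.

Q ≈ 7.62 kJ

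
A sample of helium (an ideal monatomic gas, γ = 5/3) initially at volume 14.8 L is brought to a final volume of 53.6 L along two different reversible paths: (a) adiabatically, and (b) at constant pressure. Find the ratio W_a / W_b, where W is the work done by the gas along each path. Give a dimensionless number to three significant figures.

W_a / W_b ≈ 0.330

Path (a) adiabatic: W = P₁V₁(1 − (V₁/V₂)^(γ−1))/(γ−1) → W_a/(P₁V₁) = 0.864.
Path (b) isobaric: W = P₁(V₂ − V₁) → W_b/(P₁V₁) = 2.622.
W_a / W_b = 0.864 / 2.622 = 0.3295.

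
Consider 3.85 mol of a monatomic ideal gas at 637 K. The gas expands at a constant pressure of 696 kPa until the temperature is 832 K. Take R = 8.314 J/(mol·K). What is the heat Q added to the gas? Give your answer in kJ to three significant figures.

Isobaric: W = nRΔT = (3.85)(8.314)(195) = 6242 J.
ΔU = nCᵥΔT with Cᵥ = 3R/2: ΔU = (3.85)(12.47)(195) = 9363 J.
Q = ΔU + W = 9363 + 6242 = 15604 J.

Q ≈ 15.6 kJ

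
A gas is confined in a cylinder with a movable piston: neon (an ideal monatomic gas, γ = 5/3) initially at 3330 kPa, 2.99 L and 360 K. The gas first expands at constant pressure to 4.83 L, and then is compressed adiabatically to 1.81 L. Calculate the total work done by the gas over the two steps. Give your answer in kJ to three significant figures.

W_total ≈ -16.2 kJ

Step 1 (isobaric): W = PΔV = (3330 kPa)(4.83 − 2.99 L) = 6127 J.
After step 1: P = 3330 kPa, V = 4.83 L, T = 581.5 K.
Step 2 (adiabatic): W = (P₁V₁ − P₂V₂)/(γ−1) = (16084 − 30944)/0.667 = -22290 J.
W_total = 6127 − 22290 = -16162 J.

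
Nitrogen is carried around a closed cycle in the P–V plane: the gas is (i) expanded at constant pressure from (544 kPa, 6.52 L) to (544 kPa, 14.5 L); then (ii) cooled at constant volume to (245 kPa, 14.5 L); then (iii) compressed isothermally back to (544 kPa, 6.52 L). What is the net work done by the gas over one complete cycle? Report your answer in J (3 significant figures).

Leg (i): W = PΔV = (544)(14.5 − 6.52) = 4341 J.
Leg (ii): W = 0.
Leg (iii): W = PᵢVᵢ ln(V_f/Vᵢ) = (3552) ln(6.52/14.5) = -2839 J.
W_net = 4341 − 2839 = 1502 J.

W_net ≈ 1500 J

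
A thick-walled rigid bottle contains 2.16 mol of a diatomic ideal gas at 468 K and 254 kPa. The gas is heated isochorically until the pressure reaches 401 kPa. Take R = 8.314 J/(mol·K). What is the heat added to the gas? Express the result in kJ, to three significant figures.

Constant volume ⇒ W = 0, so Q = ΔU = nCᵥΔT with Cᵥ = 5R/2 = 20.79 J/(mol·K).
At constant V, T₂/T₁ = P₂/P₁ ⇒ ΔT = T₁(P₂/P₁ − 1) = 468·(401/254 − 1) = 270.9 K.
ΔU = (2.16)(20.79)(270.9) = 12160 J.

Q ≈ 12.2 kJ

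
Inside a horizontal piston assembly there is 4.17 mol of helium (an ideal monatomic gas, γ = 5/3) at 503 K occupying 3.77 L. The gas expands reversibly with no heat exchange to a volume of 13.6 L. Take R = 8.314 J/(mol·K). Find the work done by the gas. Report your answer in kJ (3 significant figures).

Adiabatic: TV^(γ−1) = const with γ = 5/3.
T₂ = T₁ (V₁/V₂)^(γ−1) = 503 × (3.77/13.6)^0.667 = 503 × 0.4251 = 213.8 K.
W_by = nCᵥ(T₁ − T₂) = (4.17)(12.47)(503 − 213.8) = 15037 J.

W ≈ 15.0 kJ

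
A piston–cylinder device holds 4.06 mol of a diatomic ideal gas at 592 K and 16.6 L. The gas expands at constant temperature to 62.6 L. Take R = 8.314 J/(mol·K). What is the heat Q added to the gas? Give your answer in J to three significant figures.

Isothermal ⇒ ΔU = 0, so Q = W = nRT ln(V₂/V₁).
Q = (4.06)(8.314)(592) ln(62.6/16.6) = 19983 × 1.327 = 26525 J.

Q ≈ 26500 J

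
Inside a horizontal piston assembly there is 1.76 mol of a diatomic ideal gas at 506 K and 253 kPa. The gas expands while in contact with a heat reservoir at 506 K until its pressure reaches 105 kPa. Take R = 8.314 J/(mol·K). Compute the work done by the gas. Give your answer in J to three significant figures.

W ≈ 6510 J

Isothermal process: W = nRT ln(V₂/V₁) = nRT ln(P₁/P₂).
W = (1.76)(8.314)(506) × ln(253/105)
  = 7404 × ln(2.41) = 7404 × 0.8794
W_by_gas = 6511 J.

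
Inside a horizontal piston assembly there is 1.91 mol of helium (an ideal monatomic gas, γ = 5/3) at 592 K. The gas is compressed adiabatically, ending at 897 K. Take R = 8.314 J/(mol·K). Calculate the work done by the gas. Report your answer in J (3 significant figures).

Adiabatic ⇒ Q = 0, so W_by = −ΔU = nCᵥ(T₁ − T₂).
Cᵥ = 3R/2 = 12.47 J/(mol·K).
W = (1.91)(12.47)(592 − 897) = -7265 J.

W ≈ -7260 J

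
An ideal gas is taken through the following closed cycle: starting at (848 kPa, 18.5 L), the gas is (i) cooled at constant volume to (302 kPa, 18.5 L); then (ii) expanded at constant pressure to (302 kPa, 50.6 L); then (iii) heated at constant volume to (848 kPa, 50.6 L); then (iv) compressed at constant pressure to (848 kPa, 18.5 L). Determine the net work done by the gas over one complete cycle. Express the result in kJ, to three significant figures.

Constant-volume legs do no work.
W(ii) = (302)(50.6 − 18.5) = 9694 J; W(iv) = (848)(18.5 − 50.6) = -27221 J.
W_net = 9694 − 27221 = -17527 J (the counter-clockwise enclosed area).

W_net ≈ -17.5 kJ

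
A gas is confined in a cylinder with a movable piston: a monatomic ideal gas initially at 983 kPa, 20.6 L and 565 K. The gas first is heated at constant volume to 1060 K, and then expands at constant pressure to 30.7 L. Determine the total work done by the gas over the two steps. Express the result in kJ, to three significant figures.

Step 1 (isochoric): W = 0 (constant volume).
After step 1: P = 1844 kPa (V unchanged).
Step 2 (isobaric): W = PΔV = (1844 kPa)(30.7 − 20.6 L) = 18627 J.
W_total = 0 + 18627 = 18627 J.

W_total ≈ 18.6 kJ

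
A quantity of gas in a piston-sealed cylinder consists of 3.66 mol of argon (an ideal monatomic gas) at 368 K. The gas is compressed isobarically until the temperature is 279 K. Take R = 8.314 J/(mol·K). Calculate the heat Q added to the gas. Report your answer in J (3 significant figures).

Isobaric: W = nRΔT = (3.66)(8.314)(-89) = -2708 J.
ΔU = nCᵥΔT with Cᵥ = 3R/2: ΔU = (3.66)(12.47)(-89) = -4062 J.
Q = ΔU + W = -4062 − 2708 = -6771 J.

Q ≈ -6770 J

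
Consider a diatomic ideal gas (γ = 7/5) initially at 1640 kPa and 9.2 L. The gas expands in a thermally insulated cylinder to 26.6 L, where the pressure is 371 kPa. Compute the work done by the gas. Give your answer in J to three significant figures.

W ≈ 13000 J

Adiabatic: W = (P₁V₁ − P₂V₂)/(γ − 1) with γ = 7/5.
P₁V₁ = 15088 J, P₂V₂ = 9869 J.
W = (15088 − 9869) / 0.4 = 13048 J.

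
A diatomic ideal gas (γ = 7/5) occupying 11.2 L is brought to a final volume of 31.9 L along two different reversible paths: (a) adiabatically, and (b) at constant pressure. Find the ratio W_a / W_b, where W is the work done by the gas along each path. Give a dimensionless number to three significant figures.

W_a / W_b ≈ 0.463

Path (a) adiabatic: W = P₁V₁(1 − (V₁/V₂)^(γ−1))/(γ−1) → W_a/(P₁V₁) = 0.8552.
Path (b) isobaric: W = P₁(V₂ − V₁) → W_b/(P₁V₁) = 1.848.
W_a / W_b = 0.8552 / 1.848 = 0.4627.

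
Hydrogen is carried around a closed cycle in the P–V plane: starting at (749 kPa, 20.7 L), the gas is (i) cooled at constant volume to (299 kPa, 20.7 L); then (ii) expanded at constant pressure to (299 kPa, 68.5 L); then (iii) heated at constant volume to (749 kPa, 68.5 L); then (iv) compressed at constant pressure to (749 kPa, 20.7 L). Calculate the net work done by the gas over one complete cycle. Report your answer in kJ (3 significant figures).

W_net ≈ -21.5 kJ

Constant-volume legs do no work.
W(ii) = (299)(68.5 − 20.7) = 14292 J; W(iv) = (749)(20.7 − 68.5) = -35802 J.
W_net = 14292 − 35802 = -21510 J (the counter-clockwise enclosed area).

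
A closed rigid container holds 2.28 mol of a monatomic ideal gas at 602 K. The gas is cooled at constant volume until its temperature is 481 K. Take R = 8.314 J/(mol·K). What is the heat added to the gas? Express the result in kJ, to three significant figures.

Constant volume ⇒ W = 0, so Q = ΔU = nCᵥΔT with Cᵥ = 3R/2 = 12.47 J/(mol·K).
ΔU = (2.28)(12.47)(481 − 602) = -3440 J.

Q ≈ -3.44 kJ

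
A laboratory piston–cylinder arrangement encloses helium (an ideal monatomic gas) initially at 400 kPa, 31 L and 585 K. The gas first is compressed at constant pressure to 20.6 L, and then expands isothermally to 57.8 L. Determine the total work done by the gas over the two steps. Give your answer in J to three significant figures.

Step 1 (isobaric): W = PΔV = (400 kPa)(20.6 − 31 L) = -4160 J.
After step 1: P = 400 kPa, V = 20.6 L, T = 388.7 K.
Step 2 (isothermal): W = P₁V₁ ln(V₂/V₁) = (8240) ln(57.8/20.6) = 8501 J.
W_total = -4160 + 8501 = 4341 J.

W_total ≈ 4340 J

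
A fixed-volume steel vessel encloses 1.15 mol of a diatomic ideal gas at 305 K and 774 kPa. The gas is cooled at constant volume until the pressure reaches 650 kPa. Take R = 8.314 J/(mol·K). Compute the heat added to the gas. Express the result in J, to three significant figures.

Q ≈ -1170 J

Constant volume ⇒ W = 0, so Q = ΔU = nCᵥΔT with Cᵥ = 5R/2 = 20.79 J/(mol·K).
At constant V, T₂/T₁ = P₂/P₁ ⇒ ΔT = T₁(P₂/P₁ − 1) = 305·(650/774 − 1) = -48.86 K.
ΔU = (1.15)(20.79)(-48.86) = -1168 J.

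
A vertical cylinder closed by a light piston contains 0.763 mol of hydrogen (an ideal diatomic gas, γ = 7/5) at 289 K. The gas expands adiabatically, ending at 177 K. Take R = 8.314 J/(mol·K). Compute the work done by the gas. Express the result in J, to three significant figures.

W ≈ 1780 J

Adiabatic ⇒ Q = 0, so W_by = −ΔU = nCᵥ(T₁ − T₂).
Cᵥ = 5R/2 = 20.79 J/(mol·K).
W = (0.763)(20.79)(289 − 177) = 1776 J.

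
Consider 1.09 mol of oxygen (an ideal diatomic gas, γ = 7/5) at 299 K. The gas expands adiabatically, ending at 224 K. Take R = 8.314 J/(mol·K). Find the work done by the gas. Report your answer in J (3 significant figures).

W ≈ 1700 J

Adiabatic ⇒ Q = 0, so W_by = −ΔU = nCᵥ(T₁ − T₂).
Cᵥ = 5R/2 = 20.79 J/(mol·K).
W = (1.09)(20.79)(299 − 224) = 1699 J.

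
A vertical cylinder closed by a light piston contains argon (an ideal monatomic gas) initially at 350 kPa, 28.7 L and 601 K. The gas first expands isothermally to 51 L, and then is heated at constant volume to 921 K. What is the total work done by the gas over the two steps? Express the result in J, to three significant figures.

W_total ≈ 5780 J

Step 1 (isothermal): W = P₁V₁ ln(V₂/V₁) = (10045) ln(51/28.7) = 5775 J.
Step 2 (isochoric): W = 0 (constant volume).
W_total = 5775 + 0 = 5775 J.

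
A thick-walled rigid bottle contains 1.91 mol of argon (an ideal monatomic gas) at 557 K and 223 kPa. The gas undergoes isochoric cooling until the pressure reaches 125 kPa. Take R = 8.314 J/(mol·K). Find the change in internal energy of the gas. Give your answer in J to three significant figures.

Constant volume ⇒ W = 0, so Q = ΔU = nCᵥΔT with Cᵥ = 3R/2 = 12.47 J/(mol·K).
At constant V, T₂/T₁ = P₂/P₁ ⇒ ΔT = T₁(P₂/P₁ − 1) = 557·(125/223 − 1) = -244.8 K.
ΔU = (1.91)(12.47)(-244.8) = -5831 J.

ΔU ≈ -5830 J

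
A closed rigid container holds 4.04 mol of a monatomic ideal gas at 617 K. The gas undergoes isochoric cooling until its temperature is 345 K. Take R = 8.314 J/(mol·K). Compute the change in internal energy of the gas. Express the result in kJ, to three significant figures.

Constant volume ⇒ W = 0, so Q = ΔU = nCᵥΔT with Cᵥ = 3R/2 = 12.47 J/(mol·K).
ΔU = (4.04)(12.47)(345 − 617) = -13704 J.

ΔU ≈ -13.7 kJ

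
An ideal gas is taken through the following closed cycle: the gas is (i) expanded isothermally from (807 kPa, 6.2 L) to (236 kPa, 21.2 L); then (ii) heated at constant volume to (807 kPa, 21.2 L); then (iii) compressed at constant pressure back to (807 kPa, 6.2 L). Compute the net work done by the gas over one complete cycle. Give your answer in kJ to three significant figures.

W_net ≈ -5.95 kJ

Leg (i): W = PᵢVᵢ ln(V_f/Vᵢ) = (5003) ln(21.2/6.2) = 6151 J.
Leg (ii): W = 0.
Leg (iii): W = PΔV = (807)(6.2 − 21.2) = -12105 J.
W_net = 6151 − 12105 = -5954 J.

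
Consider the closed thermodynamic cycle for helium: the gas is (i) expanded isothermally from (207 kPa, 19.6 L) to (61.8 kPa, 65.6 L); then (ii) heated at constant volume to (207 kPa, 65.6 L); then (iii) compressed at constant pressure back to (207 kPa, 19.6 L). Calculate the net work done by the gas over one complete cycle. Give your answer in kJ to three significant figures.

Leg (i): W = PᵢVᵢ ln(V_f/Vᵢ) = (4057) ln(65.6/19.6) = 4901 J.
Leg (ii): W = 0.
Leg (iii): W = PΔV = (207)(19.6 − 65.6) = -9522 J.
W_net = 4901 − 9522 = -4621 J.

W_net ≈ -4.62 kJ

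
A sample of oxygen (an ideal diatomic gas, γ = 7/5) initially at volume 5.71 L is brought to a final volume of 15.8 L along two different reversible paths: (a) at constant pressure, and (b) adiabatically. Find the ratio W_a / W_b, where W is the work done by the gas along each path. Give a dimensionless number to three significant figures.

W_a / W_b ≈ 2.11

Path (a) isobaric: W = P₁(V₂ − V₁) → W_a/(P₁V₁) = 1.767.
Path (b) adiabatic: W = P₁V₁(1 − (V₁/V₂)^(γ−1))/(γ−1) → W_b/(P₁V₁) = 0.8361.
W_a / W_b = 1.767 / 0.8361 = 2.114.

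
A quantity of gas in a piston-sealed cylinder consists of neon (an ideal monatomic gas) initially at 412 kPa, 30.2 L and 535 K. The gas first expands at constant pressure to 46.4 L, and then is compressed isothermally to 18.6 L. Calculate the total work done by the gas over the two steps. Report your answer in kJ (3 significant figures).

W_total ≈ -10.8 kJ

Step 1 (isobaric): W = PΔV = (412 kPa)(46.4 − 30.2 L) = 6674 J.
After step 1: P = 412 kPa, V = 46.4 L, T = 822 K.
Step 2 (isothermal): W = P₁V₁ ln(V₂/V₁) = (19117) ln(18.6/46.4) = -17475 J.
W_total = 6674 − 17475 = -10801 J.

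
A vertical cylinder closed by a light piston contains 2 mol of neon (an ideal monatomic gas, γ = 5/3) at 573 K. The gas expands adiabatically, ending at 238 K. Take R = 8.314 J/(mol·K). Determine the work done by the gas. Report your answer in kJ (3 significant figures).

Adiabatic ⇒ Q = 0, so W_by = −ΔU = nCᵥ(T₁ − T₂).
Cᵥ = 3R/2 = 12.47 J/(mol·K).
W = (2)(12.47)(573 − 238) = 8356 J.

W ≈ 8.36 kJ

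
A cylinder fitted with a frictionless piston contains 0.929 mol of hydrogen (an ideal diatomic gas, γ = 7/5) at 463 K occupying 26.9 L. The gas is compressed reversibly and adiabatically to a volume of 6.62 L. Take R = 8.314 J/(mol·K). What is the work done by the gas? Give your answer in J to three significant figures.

W ≈ -6720 J

Adiabatic: TV^(γ−1) = const with γ = 7/5.
T₂ = T₁ (V₁/V₂)^(γ−1) = 463 × (26.9/6.62)^0.4 = 463 × 1.752 = 811.2 K.
W_by = nCᵥ(T₁ − T₂) = (0.929)(20.79)(463 − 811.2) = -6724 J.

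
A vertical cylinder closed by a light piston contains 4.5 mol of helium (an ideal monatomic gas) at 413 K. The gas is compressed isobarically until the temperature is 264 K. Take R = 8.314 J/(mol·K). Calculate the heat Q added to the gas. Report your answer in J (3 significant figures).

Isobaric: W = nRΔT = (4.5)(8.314)(-149) = -5575 J.
ΔU = nCᵥΔT with Cᵥ = 3R/2: ΔU = (4.5)(12.47)(-149) = -8362 J.
Q = ΔU + W = -8362 − 5575 = -13936 J.

Q ≈ -13900 J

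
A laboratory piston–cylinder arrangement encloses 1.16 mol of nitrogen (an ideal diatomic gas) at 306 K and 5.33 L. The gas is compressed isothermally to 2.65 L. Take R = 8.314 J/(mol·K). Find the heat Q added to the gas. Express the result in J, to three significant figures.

Q ≈ -2060 J

Isothermal ⇒ ΔU = 0, so Q = W = nRT ln(V₂/V₁).
Q = (1.16)(8.314)(306) ln(2.65/5.33) = 2951 × -0.6988 = -2062 J.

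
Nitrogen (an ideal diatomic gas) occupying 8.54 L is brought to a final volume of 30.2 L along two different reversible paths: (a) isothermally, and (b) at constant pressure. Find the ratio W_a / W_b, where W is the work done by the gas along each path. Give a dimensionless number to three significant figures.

Path (a) isothermal: W = P₁V₁ ln(V₂/V₁) → W_a/(P₁V₁) = 1.263.
Path (b) isobaric: W = P₁(V₂ − V₁) → W_b/(P₁V₁) = 2.536.
W_a / W_b = 1.263 / 2.536 = 0.498.

W_a / W_b ≈ 0.498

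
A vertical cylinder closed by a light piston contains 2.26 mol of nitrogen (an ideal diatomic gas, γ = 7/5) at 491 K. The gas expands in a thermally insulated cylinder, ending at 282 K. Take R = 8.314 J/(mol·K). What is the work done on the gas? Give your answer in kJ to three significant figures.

W ≈ -9.82 kJ

Adiabatic ⇒ Q = 0, so W_by = −ΔU = nCᵥ(T₁ − T₂).
Cᵥ = 5R/2 = 20.79 J/(mol·K).
W = (2.26)(20.79)(491 − 282) = 9818 J.
Work on gas = −W_by = -9818 J.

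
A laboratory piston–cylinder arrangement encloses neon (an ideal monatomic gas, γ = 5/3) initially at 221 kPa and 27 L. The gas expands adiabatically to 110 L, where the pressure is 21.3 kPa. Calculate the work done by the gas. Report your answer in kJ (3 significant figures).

Adiabatic: W = (P₁V₁ − P₂V₂)/(γ − 1) with γ = 5/3.
P₁V₁ = 5967 J, P₂V₂ = 2343 J.
W = (5967 − 2343) / 0.6667 = 5436 J.

W ≈ 5.44 kJ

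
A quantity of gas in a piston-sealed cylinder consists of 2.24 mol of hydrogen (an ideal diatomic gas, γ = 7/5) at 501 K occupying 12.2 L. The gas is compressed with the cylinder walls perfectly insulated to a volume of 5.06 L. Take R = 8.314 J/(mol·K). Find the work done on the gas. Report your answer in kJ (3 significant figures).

W ≈ 9.84 kJ

Adiabatic: TV^(γ−1) = const with γ = 7/5.
T₂ = T₁ (V₁/V₂)^(γ−1) = 501 × (12.2/5.06)^0.4 = 501 × 1.422 = 712.4 K.
W_by = nCᵥ(T₁ − T₂) = (2.24)(20.79)(501 − 712.4) = -9842 J.
Work on gas = −W_by = 9842 J.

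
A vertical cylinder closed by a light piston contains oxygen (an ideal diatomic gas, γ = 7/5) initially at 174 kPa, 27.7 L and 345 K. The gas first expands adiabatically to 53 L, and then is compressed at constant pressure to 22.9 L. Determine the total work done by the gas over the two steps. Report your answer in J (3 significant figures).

Step 1 (adiabatic): W = (P₁V₁ − P₂V₂)/(γ−1) = (4820 − 3718)/0.4 = 2754 J.
After step 1: P = 70.15 kPa, V = 53 L, T = 266.1 K.
Step 2 (isobaric): W = PΔV = (70.15 kPa)(22.9 − 53 L) = -2112 J.
W_total = 2754 − 2112 = 642.9 J.

W_total ≈ 643 J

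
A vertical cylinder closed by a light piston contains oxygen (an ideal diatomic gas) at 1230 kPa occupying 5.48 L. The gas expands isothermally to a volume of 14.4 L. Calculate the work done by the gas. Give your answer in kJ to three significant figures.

Isothermal: W = nRT ln(V₂/V₁) = P₁V₁ ln(V₂/V₁).
P₁V₁ = (1230 kPa)(5.48 L) = 6740 J.
W = 6740 × ln(14.4/5.48) = 6740 × 0.9661
W_by_gas = 6512 J.

W ≈ 6.51 kJ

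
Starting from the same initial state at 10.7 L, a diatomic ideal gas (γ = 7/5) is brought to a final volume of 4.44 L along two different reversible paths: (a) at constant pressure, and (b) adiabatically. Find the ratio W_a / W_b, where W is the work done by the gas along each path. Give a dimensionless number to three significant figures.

Path (a) isobaric: W = P₁(V₂ − V₁) → W_a/(P₁V₁) = -0.585.
Path (b) adiabatic: W = P₁V₁(1 − (V₁/V₂)^(γ−1))/(γ−1) → W_b/(P₁V₁) = -1.054.
W_a / W_b = -0.585 / -1.054 = 0.555.

W_a / W_b ≈ 0.555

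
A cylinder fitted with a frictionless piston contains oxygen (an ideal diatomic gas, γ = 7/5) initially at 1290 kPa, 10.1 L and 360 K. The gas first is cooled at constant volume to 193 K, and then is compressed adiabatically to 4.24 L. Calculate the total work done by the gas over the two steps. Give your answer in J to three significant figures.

Step 1 (isochoric): W = 0 (constant volume).
After step 1: P = 691.6 kPa (V unchanged).
Step 2 (adiabatic): W = (P₁V₁ − P₂V₂)/(γ−1) = (6985 − 9884)/0.4 = -7248 J.
W_total = 0 − 7248 = -7248 J.

W_total ≈ -7250 J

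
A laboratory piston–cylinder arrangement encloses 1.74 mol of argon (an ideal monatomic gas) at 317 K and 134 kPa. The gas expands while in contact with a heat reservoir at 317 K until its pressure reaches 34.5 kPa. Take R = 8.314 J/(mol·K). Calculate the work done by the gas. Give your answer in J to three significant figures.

Isothermal process: W = nRT ln(V₂/V₁) = nRT ln(P₁/P₂).
W = (1.74)(8.314)(317) × ln(134/34.5)
  = 4586 × ln(3.884) = 4586 × 1.357
W_by_gas = 6222 J.

W ≈ 6220 J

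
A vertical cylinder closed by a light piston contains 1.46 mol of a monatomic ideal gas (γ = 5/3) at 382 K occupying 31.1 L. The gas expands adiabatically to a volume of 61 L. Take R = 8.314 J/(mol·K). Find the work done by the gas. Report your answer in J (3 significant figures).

W ≈ 2520 J

Adiabatic: TV^(γ−1) = const with γ = 5/3.
T₂ = T₁ (V₁/V₂)^(γ−1) = 382 × (31.1/61)^0.667 = 382 × 0.6382 = 243.8 K.
W_by = nCᵥ(T₁ − T₂) = (1.46)(12.47)(382 − 243.8) = 2516 J.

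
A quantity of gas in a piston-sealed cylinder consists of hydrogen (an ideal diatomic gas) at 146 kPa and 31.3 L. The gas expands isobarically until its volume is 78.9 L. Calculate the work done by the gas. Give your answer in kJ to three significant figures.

W ≈ 6.95 kJ

Isobaric: W = P ΔV.
W = (146 kPa)(78.9 − 31.3 L) = (146)(47.6) = 6950 J.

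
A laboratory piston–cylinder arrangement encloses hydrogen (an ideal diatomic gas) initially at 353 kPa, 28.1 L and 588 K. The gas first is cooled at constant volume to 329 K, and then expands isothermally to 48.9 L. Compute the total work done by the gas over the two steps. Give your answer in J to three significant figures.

Step 1 (isochoric): W = 0 (constant volume).
After step 1: P = 197.5 kPa (V unchanged).
Step 2 (isothermal): W = P₁V₁ ln(V₂/V₁) = (5550) ln(48.9/28.1) = 3075 J.
W_total = 0 + 3075 = 3075 J.

W_total ≈ 3070 J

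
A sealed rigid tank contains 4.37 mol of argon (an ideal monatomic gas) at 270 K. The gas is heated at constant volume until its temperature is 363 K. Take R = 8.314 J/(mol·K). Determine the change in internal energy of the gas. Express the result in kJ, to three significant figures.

ΔU ≈ 5.07 kJ

Constant volume ⇒ W = 0, so Q = ΔU = nCᵥΔT with Cᵥ = 3R/2 = 12.47 J/(mol·K).
ΔU = (4.37)(12.47)(363 − 270) = 5068 J.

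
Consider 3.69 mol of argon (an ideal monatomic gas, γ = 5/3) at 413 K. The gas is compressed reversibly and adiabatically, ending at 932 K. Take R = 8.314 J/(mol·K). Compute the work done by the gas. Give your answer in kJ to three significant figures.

W ≈ -23.9 kJ

Adiabatic ⇒ Q = 0, so W_by = −ΔU = nCᵥ(T₁ − T₂).
Cᵥ = 3R/2 = 12.47 J/(mol·K).
W = (3.69)(12.47)(413 − 932) = -23883 J.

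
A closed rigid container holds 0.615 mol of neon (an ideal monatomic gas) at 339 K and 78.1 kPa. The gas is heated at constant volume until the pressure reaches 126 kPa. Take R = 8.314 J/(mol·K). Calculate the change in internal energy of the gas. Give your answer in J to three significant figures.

ΔU ≈ 1590 J

Constant volume ⇒ W = 0, so Q = ΔU = nCᵥΔT with Cᵥ = 3R/2 = 12.47 J/(mol·K).
At constant V, T₂/T₁ = P₂/P₁ ⇒ ΔT = T₁(P₂/P₁ − 1) = 339·(126/78.1 − 1) = 207.9 K.
ΔU = (0.615)(12.47)(207.9) = 1595 J.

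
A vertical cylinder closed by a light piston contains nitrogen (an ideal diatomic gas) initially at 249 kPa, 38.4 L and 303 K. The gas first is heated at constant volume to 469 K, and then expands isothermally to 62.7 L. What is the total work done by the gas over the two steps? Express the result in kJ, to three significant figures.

W_total ≈ 7.26 kJ

Step 1 (isochoric): W = 0 (constant volume).
After step 1: P = 385.4 kPa (V unchanged).
Step 2 (isothermal): W = P₁V₁ ln(V₂/V₁) = (14800) ln(62.7/38.4) = 7256 J.
W_total = 0 + 7256 = 7256 J.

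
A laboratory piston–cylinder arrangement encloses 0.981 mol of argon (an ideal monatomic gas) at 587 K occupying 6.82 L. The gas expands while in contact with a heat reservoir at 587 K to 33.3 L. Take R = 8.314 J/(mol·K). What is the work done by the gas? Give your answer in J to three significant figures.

Isothermal: W = nRT ln(V₂/V₁).
W = (0.981)(8.314)(587) × ln(33.3/6.82)
  = 4788 × 1.586
W_by_gas = 7592 J.

W ≈ 7590 J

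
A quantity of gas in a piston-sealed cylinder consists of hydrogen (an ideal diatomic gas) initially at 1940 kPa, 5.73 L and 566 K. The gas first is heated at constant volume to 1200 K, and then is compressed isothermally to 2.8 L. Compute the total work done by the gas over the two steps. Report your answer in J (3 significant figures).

W_total ≈ -16900 J

Step 1 (isochoric): W = 0 (constant volume).
After step 1: P = 4113 kPa (V unchanged).
Step 2 (isothermal): W = P₁V₁ ln(V₂/V₁) = (23568) ln(2.8/5.73) = -16877 J.
W_total = 0 − 16877 = -16877 J.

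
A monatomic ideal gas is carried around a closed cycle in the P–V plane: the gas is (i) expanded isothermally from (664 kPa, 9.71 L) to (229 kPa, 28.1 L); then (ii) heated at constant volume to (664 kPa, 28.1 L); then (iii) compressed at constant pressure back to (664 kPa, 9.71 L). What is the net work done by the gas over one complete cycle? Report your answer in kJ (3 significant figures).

Leg (i): W = PᵢVᵢ ln(V_f/Vᵢ) = (6447) ln(28.1/9.71) = 6851 J.
Leg (ii): W = 0.
Leg (iii): W = PΔV = (664)(9.71 − 28.1) = -12211 J.
W_net = 6851 − 12211 = -5360 J.

W_net ≈ -5.36 kJ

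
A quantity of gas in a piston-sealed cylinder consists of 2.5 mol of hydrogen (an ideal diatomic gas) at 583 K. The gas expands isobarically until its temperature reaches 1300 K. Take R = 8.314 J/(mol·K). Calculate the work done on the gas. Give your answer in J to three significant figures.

W ≈ -14900 J

Isobaric: W = P ΔV = nR ΔT.
W = (2.5)(8.314)(1300 − 583) = 14903 J.
Work on gas = −W_by = -14903 J.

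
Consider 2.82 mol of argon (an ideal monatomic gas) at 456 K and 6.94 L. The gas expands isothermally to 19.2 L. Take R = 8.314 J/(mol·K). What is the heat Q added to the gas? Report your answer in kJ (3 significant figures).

Q ≈ 10.9 kJ

Isothermal ⇒ ΔU = 0, so Q = W = nRT ln(V₂/V₁).
Q = (2.82)(8.314)(456) ln(19.2/6.94) = 10691 × 1.018 = 10879 J.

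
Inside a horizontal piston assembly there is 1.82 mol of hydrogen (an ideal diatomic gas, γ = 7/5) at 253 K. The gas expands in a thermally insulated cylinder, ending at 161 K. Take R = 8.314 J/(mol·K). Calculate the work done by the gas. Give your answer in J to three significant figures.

Adiabatic ⇒ Q = 0, so W_by = −ΔU = nCᵥ(T₁ − T₂).
Cᵥ = 5R/2 = 20.79 J/(mol·K).
W = (1.82)(20.79)(253 − 161) = 3480 J.

W ≈ 3480 J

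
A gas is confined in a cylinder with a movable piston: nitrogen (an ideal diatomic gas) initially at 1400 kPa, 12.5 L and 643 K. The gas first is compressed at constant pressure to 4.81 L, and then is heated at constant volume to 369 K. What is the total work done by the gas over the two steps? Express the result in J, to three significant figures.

W_total ≈ -10800 J

Step 1 (isobaric): W = PΔV = (1400 kPa)(4.81 − 12.5 L) = -10766 J.
Step 2 (isochoric): W = 0 (constant volume).
W_total = -10766 + 0 = -10766 J.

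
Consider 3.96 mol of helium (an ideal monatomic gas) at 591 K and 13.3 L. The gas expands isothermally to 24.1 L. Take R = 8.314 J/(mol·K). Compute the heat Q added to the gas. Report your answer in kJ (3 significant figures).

Isothermal ⇒ ΔU = 0, so Q = W = nRT ln(V₂/V₁).
Q = (3.96)(8.314)(591) ln(24.1/13.3) = 19458 × 0.5944 = 11567 J.

Q ≈ 11.6 kJ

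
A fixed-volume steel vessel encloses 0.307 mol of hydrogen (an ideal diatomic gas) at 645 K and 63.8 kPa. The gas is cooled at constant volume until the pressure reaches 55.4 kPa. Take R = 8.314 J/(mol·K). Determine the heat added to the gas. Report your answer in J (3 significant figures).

Q ≈ -542 J

Constant volume ⇒ W = 0, so Q = ΔU = nCᵥΔT with Cᵥ = 5R/2 = 20.79 J/(mol·K).
At constant V, T₂/T₁ = P₂/P₁ ⇒ ΔT = T₁(P₂/P₁ − 1) = 645·(55.4/63.8 − 1) = -84.92 K.
ΔU = (0.307)(20.79)(-84.92) = -541.9 J.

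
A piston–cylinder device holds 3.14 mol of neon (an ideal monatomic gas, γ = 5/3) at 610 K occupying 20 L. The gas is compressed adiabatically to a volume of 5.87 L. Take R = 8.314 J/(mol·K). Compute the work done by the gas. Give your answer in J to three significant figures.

W ≈ -30200 J

Adiabatic: TV^(γ−1) = const with γ = 5/3.
T₂ = T₁ (V₁/V₂)^(γ−1) = 610 × (20/5.87)^0.667 = 610 × 2.264 = 1381 K.
W_by = nCᵥ(T₁ − T₂) = (3.14)(12.47)(610 − 1381) = -30200 J.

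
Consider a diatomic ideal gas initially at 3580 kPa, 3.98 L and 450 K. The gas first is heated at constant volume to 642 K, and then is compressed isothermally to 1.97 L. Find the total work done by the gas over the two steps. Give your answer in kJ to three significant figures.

Step 1 (isochoric): W = 0 (constant volume).
After step 1: P = 5107 kPa (V unchanged).
Step 2 (isothermal): W = P₁V₁ ln(V₂/V₁) = (20328) ln(1.97/3.98) = -14295 J.
W_total = 0 − 14295 = -14295 J.

W_total ≈ -14.3 kJ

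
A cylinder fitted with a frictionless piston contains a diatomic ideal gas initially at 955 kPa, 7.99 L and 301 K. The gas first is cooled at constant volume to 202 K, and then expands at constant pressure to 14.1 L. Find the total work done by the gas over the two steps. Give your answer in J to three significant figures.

W_total ≈ 3920 J

Step 1 (isochoric): W = 0 (constant volume).
After step 1: P = 640.9 kPa (V unchanged).
Step 2 (isobaric): W = PΔV = (640.9 kPa)(14.1 − 7.99 L) = 3916 J.
W_total = 0 + 3916 = 3916 J.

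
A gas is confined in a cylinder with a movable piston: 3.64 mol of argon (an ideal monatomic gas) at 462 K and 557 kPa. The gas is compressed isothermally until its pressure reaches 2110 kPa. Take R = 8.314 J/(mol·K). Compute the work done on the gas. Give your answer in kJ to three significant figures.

W ≈ 18.6 kJ

Isothermal process: W = nRT ln(V₂/V₁) = nRT ln(P₁/P₂).
W = (3.64)(8.314)(462) × ln(557/2110)
  = 13981 × ln(0.264) = 13981 × -1.332
W_by_gas = -18622 J; work on gas = −W_by = 18622 J.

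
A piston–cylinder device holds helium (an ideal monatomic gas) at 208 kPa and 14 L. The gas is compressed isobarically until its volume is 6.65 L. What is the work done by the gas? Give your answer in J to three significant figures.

Isobaric: W = P ΔV.
W = (208 kPa)(6.65 − 14 L) = (208)(-7.35) = -1529 J.

W ≈ -1530 J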